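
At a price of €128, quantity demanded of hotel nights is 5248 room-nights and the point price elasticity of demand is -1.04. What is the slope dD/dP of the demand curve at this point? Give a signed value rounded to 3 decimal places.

-42.640

Ed = (dD/dP)·(P/D) ⇒ dD/dP = Ed·D/P = (-1.04)·5248/128 = -42.64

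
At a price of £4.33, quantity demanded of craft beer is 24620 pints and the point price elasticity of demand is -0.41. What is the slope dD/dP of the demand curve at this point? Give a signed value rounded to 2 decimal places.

-2331.22

Ed = (dD/dP)·(P/D) ⇒ dD/dP = Ed·D/P = (-0.41)·24620/4.33 = -2331.2240…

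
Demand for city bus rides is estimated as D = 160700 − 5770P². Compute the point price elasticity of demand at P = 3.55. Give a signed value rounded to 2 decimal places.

dD/dP = −2·5770·P = -40967. At P = 3.55, D = 87983.575.
Ed = (dD/dP)·(P/D) = (-40967) × (3.55/87983.575) = -1.6529…

-1.65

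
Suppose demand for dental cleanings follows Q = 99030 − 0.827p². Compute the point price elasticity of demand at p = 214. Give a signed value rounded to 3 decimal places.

dQ/dp = −2·0.827·p = -353.956. At p = 214, Q = 61156.708.
Ed = (dQ/dp)·(p/Q) = (-353.956) × (214/61156.708) = -1.23856…

-1.239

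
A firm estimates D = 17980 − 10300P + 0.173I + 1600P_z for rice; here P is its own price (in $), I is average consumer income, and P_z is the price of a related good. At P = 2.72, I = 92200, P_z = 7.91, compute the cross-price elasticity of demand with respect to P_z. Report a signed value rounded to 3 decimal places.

0.682

At the given values, D = 17980 − 10300(2.72) + 0.173(92200) + 1600(7.91) = 18570.6.
∂D/∂P_z = 1600.
E = (1600) × (7.91/18570.6) = 0.68150…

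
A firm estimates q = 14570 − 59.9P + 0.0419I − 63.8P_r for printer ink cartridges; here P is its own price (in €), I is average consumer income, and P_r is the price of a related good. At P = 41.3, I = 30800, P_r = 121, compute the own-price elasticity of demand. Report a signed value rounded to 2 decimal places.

At the given values, q = 14570 − 59.9(41.3) + 0.0419(30800) − 63.8(121) = 5666.85.
∂q/∂P = −59.9.
E = (-59.9) × (41.3/5666.85) = -0.4365…

-0.44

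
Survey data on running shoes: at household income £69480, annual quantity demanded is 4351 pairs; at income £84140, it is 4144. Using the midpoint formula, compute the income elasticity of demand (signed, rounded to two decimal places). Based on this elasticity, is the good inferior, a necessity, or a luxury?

%ΔQ = (4144 − 4351)/[( 4351 + 4144)/2] = -207/4247.5 = -0.048734…
%ΔIncome = (84140 − 69480)/[( 69480 + 84140)/2] = 14660/76810 = 0.190860…
E_income = (-207/4247.5) / (14660/76810) = -0.2553…
E_income < 0 ⇒ inferior good.

-0.26; inferior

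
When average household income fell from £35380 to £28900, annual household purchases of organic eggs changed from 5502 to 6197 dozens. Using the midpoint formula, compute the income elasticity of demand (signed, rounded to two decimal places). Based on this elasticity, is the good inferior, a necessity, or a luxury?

%ΔQ = (6197 − 5502)/[( 5502 + 6197)/2] = 695/5849.5 = 0.118813…
%ΔIncome = (28900 − 35380)/[( 35380 + 28900)/2] = -6480/32140 = -0.201617…
E_income = (695/5849.5) / (-6480/32140) = -0.5893…
E_income < 0 ⇒ inferior good.

-0.59; inferior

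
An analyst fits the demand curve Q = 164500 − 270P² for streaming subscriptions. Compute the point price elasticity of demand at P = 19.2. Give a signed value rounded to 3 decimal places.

dQ/dP = −2·270·P = -10368. At P = 19.2, Q = 64967.2.
Ed = (dQ/dP)·(P/Q) = (-10368) × (19.2/64967.2) = -3.06409…

-3.064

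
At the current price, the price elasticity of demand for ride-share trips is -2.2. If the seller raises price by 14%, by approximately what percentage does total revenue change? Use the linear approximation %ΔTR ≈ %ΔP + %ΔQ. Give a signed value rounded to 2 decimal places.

%ΔQ ≈ Ed × %ΔP = (-2.2) × (+14%) = -30.8000%
%ΔTR ≈ %ΔP + %ΔQ = (+14%) + (-30.8000%) = -16.8000%

-16.80%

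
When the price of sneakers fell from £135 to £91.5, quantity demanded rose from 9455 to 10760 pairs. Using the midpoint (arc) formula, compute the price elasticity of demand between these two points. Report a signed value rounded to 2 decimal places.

-0.34

%ΔQ = (10760 − 9455) / [(9455 + 10760)/2] = 1305/10107.5 = 0.129112…
%ΔP = (91.5 − 135) / [(135 + 91.5)/2] = -43.5/113.25 = -0.384105…
Arc Ed = %ΔQ / %ΔP = (1305/10107.5) / (-43.5/113.25) = -0.3361…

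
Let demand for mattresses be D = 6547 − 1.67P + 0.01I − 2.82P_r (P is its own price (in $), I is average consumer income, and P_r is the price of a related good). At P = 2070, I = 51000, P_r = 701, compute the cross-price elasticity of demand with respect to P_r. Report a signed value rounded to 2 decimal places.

-1.22

At the given values, D = 6547 − 1.67(2070) + 0.01(51000) − 2.82(701) = 1623.28.
∂D/∂P_r = -2.82.
E = (-2.82) × (701/1623.28) = -1.2177…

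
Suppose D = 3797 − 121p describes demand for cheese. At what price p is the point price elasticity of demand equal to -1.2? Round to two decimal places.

17.12

Ed = −121p/(3797 − 121p). Set this equal to -1.2:
121p = 1.2·(3797 − 121p) ⇒ 121p(1 + 1.2) = 1.2·3797
p = 1.2·3797 / (121·2.2) = 17.1164…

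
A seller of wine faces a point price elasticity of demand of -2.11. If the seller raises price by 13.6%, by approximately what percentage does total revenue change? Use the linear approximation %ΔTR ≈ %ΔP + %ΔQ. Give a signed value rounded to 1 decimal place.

%ΔQ ≈ Ed × %ΔP = (-2.11) × (+13.6%) = -28.6960%
%ΔTR ≈ %ΔP + %ΔQ = (+13.6%) + (-28.6960%) = -15.0960%

-15.1%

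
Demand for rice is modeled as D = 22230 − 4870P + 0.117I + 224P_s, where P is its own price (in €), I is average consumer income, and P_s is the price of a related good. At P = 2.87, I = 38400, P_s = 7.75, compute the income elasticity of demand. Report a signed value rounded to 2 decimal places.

At the given values, D = 22230 − 4870(2.87) + 0.117(38400) + 224(7.75) = 14481.9.
∂D/∂I = 0.117.
E = (0.117) × (38400/14481.9) = 0.3102…

0.31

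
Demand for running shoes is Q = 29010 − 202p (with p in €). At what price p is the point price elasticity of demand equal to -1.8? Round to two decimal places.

Ed = −202p/(29010 − 202p). Set this equal to -1.8:
202p = 1.8·(29010 − 202p) ⇒ 202p(1 + 1.8) = 1.8·29010
p = 1.8·29010 / (202·2.8) = 92.3231…

92.32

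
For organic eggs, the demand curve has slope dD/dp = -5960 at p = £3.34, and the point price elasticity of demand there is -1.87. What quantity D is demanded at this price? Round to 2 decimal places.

10645.13

Ed = (dD/dp)·(p/D) ⇒ D = (dD/dp)·p/Ed = (-5960)·3.34/(-1.87) = 10645.1336…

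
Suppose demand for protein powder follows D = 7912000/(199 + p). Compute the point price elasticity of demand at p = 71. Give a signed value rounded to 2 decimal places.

dD/dp = −7912000/(199 + p)² = -108.532. At p = 71, D = 29303.7.
Ed = (dD/dp)·(p/D) = (-108.532) × (71/29303.7) = -0.2629…

-0.26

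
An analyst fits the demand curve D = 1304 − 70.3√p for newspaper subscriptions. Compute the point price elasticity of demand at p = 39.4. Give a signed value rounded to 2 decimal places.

dD/dp = −70.3/(2√p) = -5.59986. At p = 39.4, D = 862.731.
Ed = (dD/dp)·(p/D) = (-5.59986) × (39.4/862.731) = -0.2557…

-0.26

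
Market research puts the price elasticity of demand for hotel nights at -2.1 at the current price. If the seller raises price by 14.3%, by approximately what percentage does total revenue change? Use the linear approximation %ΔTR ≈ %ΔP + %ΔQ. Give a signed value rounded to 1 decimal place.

-15.7%

%ΔQ ≈ Ed × %ΔP = (-2.1) × (+14.3%) = -30.0300%
%ΔTR ≈ %ΔP + %ΔQ = (+14.3%) + (-30.0300%) = -15.7300%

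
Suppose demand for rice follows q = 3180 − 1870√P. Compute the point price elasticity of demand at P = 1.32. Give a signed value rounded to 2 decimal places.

dq/dP = −1870/(2√P) = -813.813. At P = 1.32, q = 1031.53.
Ed = (dq/dP)·(P/q) = (-813.813) × (1.32/1031.53) = -1.0413…

-1.04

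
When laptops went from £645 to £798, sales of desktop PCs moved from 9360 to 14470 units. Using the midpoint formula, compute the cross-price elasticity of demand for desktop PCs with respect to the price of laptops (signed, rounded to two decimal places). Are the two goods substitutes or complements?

%ΔQ_{desktop PCs} = (14470 − 9360)/avg = 5110/11915 = 0.428871…
%ΔP_{laptops} = (798 − 645)/avg = 153/721.5 = 0.212058…
E_cross = (5110/11915) / (153/721.5) = 2.0224…
E_cross > 0 ⇒ the goods are substitutes.

2.02; substitutes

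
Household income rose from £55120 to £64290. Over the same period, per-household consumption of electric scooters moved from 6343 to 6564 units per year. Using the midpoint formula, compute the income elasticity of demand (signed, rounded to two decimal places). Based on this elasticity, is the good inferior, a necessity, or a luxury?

%ΔQ = (6564 − 6343)/[( 6343 + 6564)/2] = 221/6453.5 = 0.034244…
%ΔIncome = (64290 − 55120)/[( 55120 + 64290)/2] = 9170/59705 = 0.153588…
E_income = (221/6453.5) / (9170/59705) = 0.2229…
0 < E_income < 1 ⇒ normal good, necessity.

0.22; necessity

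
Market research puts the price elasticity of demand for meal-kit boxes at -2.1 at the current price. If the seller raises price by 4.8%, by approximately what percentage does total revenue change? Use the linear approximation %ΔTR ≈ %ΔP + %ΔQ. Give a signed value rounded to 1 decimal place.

-5.3%

%ΔQ ≈ Ed × %ΔP = (-2.1) × (+4.8%) = -10.0800%
%ΔTR ≈ %ΔP + %ΔQ = (+4.8%) + (-10.0800%) = -5.2800%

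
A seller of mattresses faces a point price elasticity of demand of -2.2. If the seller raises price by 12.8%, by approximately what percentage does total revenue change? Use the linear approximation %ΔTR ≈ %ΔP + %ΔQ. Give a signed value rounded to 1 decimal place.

-15.4%

%ΔQ ≈ Ed × %ΔP = (-2.2) × (+12.8%) = -28.1600%
%ΔTR ≈ %ΔP + %ΔQ = (+12.8%) + (-28.1600%) = -15.3600%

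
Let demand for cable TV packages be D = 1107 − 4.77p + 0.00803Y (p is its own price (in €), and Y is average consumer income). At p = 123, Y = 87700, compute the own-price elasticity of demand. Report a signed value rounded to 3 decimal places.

At the given values, D = 1107 − 4.77(123) + 0.00803(87700) = 1224.521.
∂D/∂p = −4.77.
E = (-4.77) × (123/1224.521) = -0.47913…

-0.479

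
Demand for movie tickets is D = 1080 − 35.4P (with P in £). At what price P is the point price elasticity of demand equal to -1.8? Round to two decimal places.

19.61

Ed = −35.4P/(1080 − 35.4P). Set this equal to -1.8:
35.4P = 1.8·(1080 − 35.4P) ⇒ 35.4P(1 + 1.8) = 1.8·1080
P = 1.8·1080 / (35.4·2.8) = 19.6125…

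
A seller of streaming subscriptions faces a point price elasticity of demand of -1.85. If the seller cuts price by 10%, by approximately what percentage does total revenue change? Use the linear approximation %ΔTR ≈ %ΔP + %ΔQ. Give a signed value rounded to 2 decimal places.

%ΔQ ≈ Ed × %ΔP = (-1.85) × (-10%) = +18.5000%
%ΔTR ≈ %ΔP + %ΔQ = (-10%) + (+18.5000%) = +8.5000%

+8.50%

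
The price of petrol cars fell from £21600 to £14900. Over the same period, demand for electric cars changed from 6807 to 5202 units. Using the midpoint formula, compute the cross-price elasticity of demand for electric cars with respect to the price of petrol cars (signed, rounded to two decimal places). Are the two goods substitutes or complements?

%ΔQ_{electric cars} = (5202 − 6807)/avg = -1605/6004.5 = -0.267299…
%ΔP_{petrol cars} = (14900 − 21600)/avg = -6700/18250 = -0.367123…
E_cross = (-1605/6004.5) / (-6700/18250) = 0.7280…
E_cross > 0 ⇒ the goods are substitutes.

0.73; substitutes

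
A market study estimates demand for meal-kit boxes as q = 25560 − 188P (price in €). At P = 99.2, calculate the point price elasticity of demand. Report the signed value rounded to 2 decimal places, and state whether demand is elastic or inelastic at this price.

-2.70; elastic

dq/dP = −188. At P = 99.2, q = 25560 − 188(99.2) = 6910.4.
Ed = (dq/dP)·(P/q) = −188 × (99.2/6910.4) = -2.6987…
|Ed| = 2.70 > 1, so demand is elastic.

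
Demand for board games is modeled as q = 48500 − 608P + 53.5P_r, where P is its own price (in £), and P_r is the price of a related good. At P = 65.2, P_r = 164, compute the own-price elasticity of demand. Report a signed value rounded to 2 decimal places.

At the given values, q = 48500 − 608(65.2) + 53.5(164) = 17632.4.
∂q/∂P = −608.
E = (-608) × (65.2/17632.4) = -2.2482…

-2.25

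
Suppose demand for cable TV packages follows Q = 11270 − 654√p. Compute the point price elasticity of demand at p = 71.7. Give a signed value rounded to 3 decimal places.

dQ/dp = −654/(2√p) = -38.6179. At p = 71.7, Q = 5732.2.
Ed = (dQ/dp)·(p/Q) = (-38.6179) × (71.7/5732.2) = -0.48304…

-0.483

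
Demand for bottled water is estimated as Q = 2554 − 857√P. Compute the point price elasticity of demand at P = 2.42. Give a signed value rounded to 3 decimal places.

-0.546

dQ/dP = −857/(2√P) = -275.45. At P = 2.42, Q = 1220.82.
Ed = (dQ/dP)·(P/Q) = (-275.45) × (2.42/1220.82) = -0.54601…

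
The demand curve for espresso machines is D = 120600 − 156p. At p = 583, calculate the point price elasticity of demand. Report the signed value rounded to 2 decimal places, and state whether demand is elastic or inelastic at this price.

dD/dp = −156. At p = 583, D = 120600 − 156(583) = 29652.
Ed = (dD/dp)·(p/D) = −156 × (583/29652) = -3.0671…
|Ed| = 3.07 > 1, so demand is elastic.

-3.07; elastic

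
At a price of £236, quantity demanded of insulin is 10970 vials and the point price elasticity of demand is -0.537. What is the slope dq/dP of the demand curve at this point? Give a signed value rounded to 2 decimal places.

-24.96

Ed = (dq/dP)·(P/q) ⇒ dq/dP = Ed·q/P = (-0.537)·10970/236 = -24.9613…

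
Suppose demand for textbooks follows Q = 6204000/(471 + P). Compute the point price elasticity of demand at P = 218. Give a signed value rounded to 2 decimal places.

dQ/dP = −6204000/(471 + P)² = -13.0687. At P = 218, Q = 9004.35.
Ed = (dQ/dP)·(P/Q) = (-13.0687) × (218/9004.35) = -0.3164…

-0.32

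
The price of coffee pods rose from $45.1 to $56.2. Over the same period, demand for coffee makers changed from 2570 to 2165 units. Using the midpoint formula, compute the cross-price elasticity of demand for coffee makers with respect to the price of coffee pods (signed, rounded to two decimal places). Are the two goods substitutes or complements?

%ΔQ_{coffee makers} = (2165 − 2570)/avg = -405/2367.5 = -0.171066…
%ΔP_{coffee pods} = (56.2 − 45.1)/avg = 11.1/50.65 = 0.219151…
E_cross = (-405/2367.5) / (11.1/50.65) = -0.7805…
E_cross < 0 ⇒ the goods are complements.

-0.78; complements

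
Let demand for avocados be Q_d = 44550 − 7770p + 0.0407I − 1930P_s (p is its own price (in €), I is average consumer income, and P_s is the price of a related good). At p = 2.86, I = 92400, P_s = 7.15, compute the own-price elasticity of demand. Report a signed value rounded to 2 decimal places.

At the given values, Q_d = 44550 − 7770(2.86) + 0.0407(92400) − 1930(7.15) = 12288.98.
∂Q_d/∂p = −7770.
E = (-7770) × (2.86/12288.98) = -1.8083…

-1.81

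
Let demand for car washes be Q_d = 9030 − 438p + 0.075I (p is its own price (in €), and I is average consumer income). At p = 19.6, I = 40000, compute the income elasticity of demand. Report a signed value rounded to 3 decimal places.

At the given values, Q_d = 9030 − 438(19.6) + 0.075(40000) = 3445.2.
∂Q_d/∂I = 0.075.
E = (0.075) × (40000/3445.2) = 0.87077…

0.871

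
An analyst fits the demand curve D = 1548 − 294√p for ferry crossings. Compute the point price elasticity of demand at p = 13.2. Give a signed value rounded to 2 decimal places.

dD/dp = −294/(2√p) = -40.4604. At p = 13.2, D = 479.845.
Ed = (dD/dp)·(p/D) = (-40.4604) × (13.2/479.845) = -1.1130…

-1.11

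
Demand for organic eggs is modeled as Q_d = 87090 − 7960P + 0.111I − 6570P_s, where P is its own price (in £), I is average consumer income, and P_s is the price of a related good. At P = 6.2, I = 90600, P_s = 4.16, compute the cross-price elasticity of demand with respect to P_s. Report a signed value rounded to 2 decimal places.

At the given values, Q_d = 87090 − 7960(6.2) + 0.111(90600) − 6570(4.16) = 20463.4.
∂Q_d/∂P_s = -6570.
E = (-6570) × (4.16/20463.4) = -1.3356…

-1.34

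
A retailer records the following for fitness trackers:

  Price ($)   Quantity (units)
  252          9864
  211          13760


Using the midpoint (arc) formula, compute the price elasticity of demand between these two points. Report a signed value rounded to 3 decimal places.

-1.862

%ΔQ = (13760 − 9864) / [(9864 + 13760)/2] = 3896/11812 = 0.329834…
%ΔP = (211 − 252) / [(252 + 211)/2] = -41/231.5 = -0.177105…
Arc Ed = %ΔQ / %ΔP = (3896/11812) / (-41/231.5) = -1.86235…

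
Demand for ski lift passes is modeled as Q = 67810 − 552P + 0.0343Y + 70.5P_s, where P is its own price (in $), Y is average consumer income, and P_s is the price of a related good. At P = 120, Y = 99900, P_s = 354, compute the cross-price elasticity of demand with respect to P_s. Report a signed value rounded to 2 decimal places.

At the given values, Q = 67810 − 552(120) + 0.0343(99900) + 70.5(354) = 29953.57.
∂Q/∂P_s = 70.5.
E = (70.5) × (354/29953.57) = 0.8331…

0.83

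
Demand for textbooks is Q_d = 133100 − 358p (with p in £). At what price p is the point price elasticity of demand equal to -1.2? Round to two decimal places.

Ed = −358p/(133100 − 358p). Set this equal to -1.2:
358p = 1.2·(133100 − 358p) ⇒ 358p(1 + 1.2) = 1.2·133100
p = 1.2·133100 / (358·2.2) = 202.7932…

202.79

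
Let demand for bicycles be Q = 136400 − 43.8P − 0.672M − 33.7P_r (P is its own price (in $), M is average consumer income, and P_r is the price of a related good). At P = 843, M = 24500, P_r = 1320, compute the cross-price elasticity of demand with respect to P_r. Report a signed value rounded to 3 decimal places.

At the given values, Q = 136400 − 43.8(843) − 0.672(24500) − 33.7(1320) = 38528.6.
∂Q/∂P_r = -33.7.
E = (-33.7) × (1320/38528.6) = -1.15457…

-1.155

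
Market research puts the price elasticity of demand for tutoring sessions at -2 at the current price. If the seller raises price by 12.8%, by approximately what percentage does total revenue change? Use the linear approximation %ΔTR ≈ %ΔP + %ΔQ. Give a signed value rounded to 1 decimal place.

-12.8%

%ΔQ ≈ Ed × %ΔP = (-2) × (+12.8%) = -25.6000%
%ΔTR ≈ %ΔP + %ΔQ = (+12.8%) + (-25.6000%) = -12.8000%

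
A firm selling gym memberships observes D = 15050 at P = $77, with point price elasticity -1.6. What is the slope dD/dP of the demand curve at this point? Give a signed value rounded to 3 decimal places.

Ed = (dD/dP)·(P/D) ⇒ dD/dP = Ed·D/P = (-1.6)·15050/77 = -312.72727…

-312.727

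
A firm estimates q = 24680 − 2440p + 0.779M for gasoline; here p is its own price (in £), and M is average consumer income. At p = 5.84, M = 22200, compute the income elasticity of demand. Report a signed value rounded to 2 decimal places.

0.62

At the given values, q = 24680 − 2440(5.84) + 0.779(22200) = 27724.2.
∂q/∂M = 0.779.
E = (0.779) × (22200/27724.2) = 0.6237…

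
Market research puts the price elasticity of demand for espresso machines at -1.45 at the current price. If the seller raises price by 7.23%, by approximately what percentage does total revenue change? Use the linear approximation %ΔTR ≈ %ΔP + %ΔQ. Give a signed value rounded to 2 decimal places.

%ΔQ ≈ Ed × %ΔP = (-1.45) × (+7.23%) = -10.4835%
%ΔTR ≈ %ΔP + %ΔQ = (+7.23%) + (-10.4835%) = -3.2535%

-3.25%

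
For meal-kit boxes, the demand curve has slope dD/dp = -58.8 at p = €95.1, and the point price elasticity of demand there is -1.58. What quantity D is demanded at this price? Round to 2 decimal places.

3539.16

Ed = (dD/dp)·(p/D) ⇒ D = (dD/dp)·p/Ed = (-58.8)·95.1/(-1.58) = 3539.1645…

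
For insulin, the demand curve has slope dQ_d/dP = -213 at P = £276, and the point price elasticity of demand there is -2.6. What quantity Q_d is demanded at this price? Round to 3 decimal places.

Ed = (dQ_d/dP)·(P/Q_d) ⇒ Q_d = (dQ_d/dP)·P/Ed = (-213)·276/(-2.6) = 22610.76923…

22610.769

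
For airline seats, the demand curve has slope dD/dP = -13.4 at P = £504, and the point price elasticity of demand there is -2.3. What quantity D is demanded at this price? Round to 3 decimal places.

Ed = (dD/dP)·(P/D) ⇒ D = (dD/dP)·P/Ed = (-13.4)·504/(-2.3) = 2936.34782…

2936.348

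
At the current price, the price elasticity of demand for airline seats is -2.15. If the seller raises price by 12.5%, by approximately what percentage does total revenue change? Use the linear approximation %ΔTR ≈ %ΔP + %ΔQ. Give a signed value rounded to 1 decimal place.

-14.4%

%ΔQ ≈ Ed × %ΔP = (-2.15) × (+12.5%) = -26.8750%
%ΔTR ≈ %ΔP + %ΔQ = (+12.5%) + (-26.8750%) = -14.3750%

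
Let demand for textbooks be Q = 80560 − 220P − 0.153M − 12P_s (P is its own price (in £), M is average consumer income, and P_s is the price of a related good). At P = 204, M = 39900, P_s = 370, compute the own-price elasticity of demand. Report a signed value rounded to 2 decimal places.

-1.79

At the given values, Q = 80560 − 220(204) − 0.153(39900) − 12(370) = 25135.3.
∂Q/∂P = −220.
E = (-220) × (204/25135.3) = -1.7855…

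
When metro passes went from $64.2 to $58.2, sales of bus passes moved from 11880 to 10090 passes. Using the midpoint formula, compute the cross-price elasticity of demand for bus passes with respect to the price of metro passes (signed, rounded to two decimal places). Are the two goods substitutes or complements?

1.66; substitutes

%ΔQ_{bus passes} = (10090 − 11880)/avg = -1790/10985 = -0.162949…
%ΔP_{metro passes} = (58.2 − 64.2)/avg = -6/61.2 = -0.098039…
E_cross = (-1790/10985) / (-6/61.2) = 1.6620…
E_cross > 0 ⇒ the goods are substitutes.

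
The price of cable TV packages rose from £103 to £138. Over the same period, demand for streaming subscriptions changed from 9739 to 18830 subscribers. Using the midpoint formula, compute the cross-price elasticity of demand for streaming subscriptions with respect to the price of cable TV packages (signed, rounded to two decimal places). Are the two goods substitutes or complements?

%ΔQ_{streaming subscriptions} = (18830 − 9739)/avg = 9091/14284.5 = 0.636424…
%ΔP_{cable TV packages} = (138 − 103)/avg = 35/120.5 = 0.290456…
E_cross = (9091/14284.5) / (35/120.5) = 2.1911…
E_cross > 0 ⇒ the goods are substitutes.

2.19; substitutes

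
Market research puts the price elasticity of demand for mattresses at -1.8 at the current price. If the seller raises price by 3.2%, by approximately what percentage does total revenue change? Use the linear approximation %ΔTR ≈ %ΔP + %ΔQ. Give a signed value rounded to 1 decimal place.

%ΔQ ≈ Ed × %ΔP = (-1.8) × (+3.2%) = -5.7600%
%ΔTR ≈ %ΔP + %ΔQ = (+3.2%) + (-5.7600%) = -2.5600%

-2.6%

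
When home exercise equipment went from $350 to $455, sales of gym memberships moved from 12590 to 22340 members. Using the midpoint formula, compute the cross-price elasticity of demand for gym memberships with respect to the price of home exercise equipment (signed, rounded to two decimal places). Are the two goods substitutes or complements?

2.14; substitutes

%ΔQ_{gym memberships} = (22340 − 12590)/avg = 9750/17465 = 0.558259…
%ΔP_{home exercise equipment} = (455 − 350)/avg = 105/402.5 = 0.260869…
E_cross = (9750/17465) / (105/402.5) = 2.1399…
E_cross > 0 ⇒ the goods are substitutes.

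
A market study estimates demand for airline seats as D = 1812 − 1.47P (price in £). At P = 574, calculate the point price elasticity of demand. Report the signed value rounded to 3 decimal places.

-0.871

dD/dP = −1.47. At P = 574, D = 1812 − 1.47(574) = 968.22.
Ed = (dD/dP)·(P/D) = −1.47 × (574/968.22) = -0.87147…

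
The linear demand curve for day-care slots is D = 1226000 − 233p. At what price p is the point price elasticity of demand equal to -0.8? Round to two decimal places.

Ed = −233p/(1226000 − 233p). Set this equal to -0.8:
233p = 0.8·(1226000 − 233p) ⇒ 233p(1 + 0.8) = 0.8·1226000
p = 0.8·1226000 / (233·1.8) = 2338.5789…

2338.58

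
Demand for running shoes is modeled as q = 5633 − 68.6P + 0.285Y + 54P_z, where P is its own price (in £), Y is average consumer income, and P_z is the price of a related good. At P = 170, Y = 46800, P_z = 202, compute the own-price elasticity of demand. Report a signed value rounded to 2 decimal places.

At the given values, q = 5633 − 68.6(170) + 0.285(46800) + 54(202) = 18217.
∂q/∂P = −68.6.
E = (-68.6) × (170/18217) = -0.6401…

-0.64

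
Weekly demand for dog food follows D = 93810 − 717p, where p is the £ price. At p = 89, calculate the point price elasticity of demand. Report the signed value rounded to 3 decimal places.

-2.127

dD/dp = −717. At p = 89, D = 93810 − 717(89) = 29997.
Ed = (dD/dp)·(p/D) = −717 × (89/29997) = -2.12731…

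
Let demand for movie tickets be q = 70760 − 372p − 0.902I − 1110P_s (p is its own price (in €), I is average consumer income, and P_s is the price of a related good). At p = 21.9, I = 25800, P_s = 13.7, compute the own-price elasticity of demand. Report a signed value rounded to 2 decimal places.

-0.34

At the given values, q = 70760 − 372(21.9) − 0.902(25800) − 1110(13.7) = 24134.6.
∂q/∂p = −372.
E = (-372) × (21.9/24134.6) = -0.3375…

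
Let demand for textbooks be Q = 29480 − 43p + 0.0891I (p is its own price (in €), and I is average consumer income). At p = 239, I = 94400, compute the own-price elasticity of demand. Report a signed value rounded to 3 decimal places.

At the given values, Q = 29480 − 43(239) + 0.0891(94400) = 27614.04.
∂Q/∂p = −43.
E = (-43) × (239/27614.04) = -0.37216…

-0.372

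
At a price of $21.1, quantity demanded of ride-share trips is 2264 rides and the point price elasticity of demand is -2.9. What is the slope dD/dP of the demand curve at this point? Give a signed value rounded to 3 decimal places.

-311.166

Ed = (dD/dP)·(P/D) ⇒ dD/dP = Ed·D/P = (-2.9)·2264/21.1 = -311.16587…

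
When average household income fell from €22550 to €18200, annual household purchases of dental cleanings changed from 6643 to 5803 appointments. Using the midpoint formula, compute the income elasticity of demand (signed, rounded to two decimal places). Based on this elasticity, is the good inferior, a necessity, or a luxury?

%ΔQ = (5803 − 6643)/[( 6643 + 5803)/2] = -840/6223 = -0.134983…
%ΔIncome = (18200 − 22550)/[( 22550 + 18200)/2] = -4350/20375 = -0.213496…
E_income = (-840/6223) / (-4350/20375) = 0.6322…
0 < E_income < 1 ⇒ normal good, necessity.

0.63; necessity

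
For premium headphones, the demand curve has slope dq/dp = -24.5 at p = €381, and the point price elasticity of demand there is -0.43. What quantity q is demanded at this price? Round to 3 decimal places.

Ed = (dq/dp)·(p/q) ⇒ q = (dq/dp)·p/Ed = (-24.5)·381/(-0.43) = 21708.13953…

21708.140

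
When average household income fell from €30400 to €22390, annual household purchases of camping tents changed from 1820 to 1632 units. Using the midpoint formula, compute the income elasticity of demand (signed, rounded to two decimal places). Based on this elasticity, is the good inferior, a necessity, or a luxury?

0.36; necessity

%ΔQ = (1632 − 1820)/[( 1820 + 1632)/2] = -188/1726 = -0.108922…
%ΔIncome = (22390 − 30400)/[( 30400 + 22390)/2] = -8010/26395 = -0.303466…
E_income = (-188/1726) / (-8010/26395) = 0.3589…
0 < E_income < 1 ⇒ normal good, necessity.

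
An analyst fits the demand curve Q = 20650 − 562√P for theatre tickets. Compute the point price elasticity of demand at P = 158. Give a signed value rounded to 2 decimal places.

-0.26

dQ/dP = −562/(2√P) = -22.3552. At P = 158, Q = 13585.8.
Ed = (dQ/dP)·(P/Q) = (-22.3552) × (158/13585.8) = -0.2599…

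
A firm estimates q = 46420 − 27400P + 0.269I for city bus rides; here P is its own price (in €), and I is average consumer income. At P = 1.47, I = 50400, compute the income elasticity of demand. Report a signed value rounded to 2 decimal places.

At the given values, q = 46420 − 27400(1.47) + 0.269(50400) = 19699.6.
∂q/∂I = 0.269.
E = (0.269) × (50400/19699.6) = 0.6882…

0.69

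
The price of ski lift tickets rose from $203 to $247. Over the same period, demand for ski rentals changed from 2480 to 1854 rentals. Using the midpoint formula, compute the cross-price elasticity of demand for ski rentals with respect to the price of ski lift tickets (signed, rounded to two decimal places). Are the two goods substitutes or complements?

-1.48; complements

%ΔQ_{ski rentals} = (1854 − 2480)/avg = -626/2167 = -0.288878…
%ΔP_{ski lift tickets} = (247 − 203)/avg = 44/225 = 0.195555…
E_cross = (-626/2167) / (44/225) = -1.4772…
E_cross < 0 ⇒ the goods are complements.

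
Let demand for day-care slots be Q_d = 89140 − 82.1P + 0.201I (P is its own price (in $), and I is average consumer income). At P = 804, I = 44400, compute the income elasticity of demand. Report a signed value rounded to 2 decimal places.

At the given values, Q_d = 89140 − 82.1(804) + 0.201(44400) = 32056.
∂Q_d/∂I = 0.201.
E = (0.201) × (44400/32056) = 0.2784…

0.28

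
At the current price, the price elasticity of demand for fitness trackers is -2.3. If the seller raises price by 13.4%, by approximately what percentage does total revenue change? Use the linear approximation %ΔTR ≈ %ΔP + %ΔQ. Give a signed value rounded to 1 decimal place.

-17.4%

%ΔQ ≈ Ed × %ΔP = (-2.3) × (+13.4%) = -30.8200%
%ΔTR ≈ %ΔP + %ΔQ = (+13.4%) + (-30.8200%) = -17.4200%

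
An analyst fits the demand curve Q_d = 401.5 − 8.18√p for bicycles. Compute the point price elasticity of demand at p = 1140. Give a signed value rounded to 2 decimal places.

dQ_d/dp = −8.18/(2√p) = -0.121135. At p = 1140, Q_d = 125.311.
Ed = (dQ_d/dp)·(p/Q_d) = (-0.121135) × (1140/125.311) = -1.1020…

-1.10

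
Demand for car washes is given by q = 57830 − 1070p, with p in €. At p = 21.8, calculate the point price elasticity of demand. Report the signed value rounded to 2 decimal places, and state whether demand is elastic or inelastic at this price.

dq/dp = −1070. At p = 21.8, q = 57830 − 1070(21.8) = 34504.
Ed = (dq/dp)·(p/q) = −1070 × (21.8/34504) = -0.6760…
|Ed| = 0.68 < 1, so demand is inelastic.

-0.68; inelastic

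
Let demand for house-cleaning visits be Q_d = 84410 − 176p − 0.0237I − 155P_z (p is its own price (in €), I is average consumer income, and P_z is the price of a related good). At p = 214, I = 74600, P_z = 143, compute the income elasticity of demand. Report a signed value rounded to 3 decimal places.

At the given values, Q_d = 84410 − 176(214) − 0.0237(74600) − 155(143) = 22812.98.
∂Q_d/∂I = -0.0237.
E = (-0.0237) × (74600/22812.98) = -0.07750…

-0.078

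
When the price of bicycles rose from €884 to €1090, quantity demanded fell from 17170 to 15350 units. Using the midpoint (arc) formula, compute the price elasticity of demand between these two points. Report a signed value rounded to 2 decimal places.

-0.54

%ΔQ = (15350 − 17170) / [(17170 + 15350)/2] = -1820/16260 = -0.111931…
%ΔP = (1090 − 884) / [(884 + 1090)/2] = 206/987 = 0.208713…
Arc Ed = %ΔQ / %ΔP = (-1820/16260) / (206/987) = -0.5362…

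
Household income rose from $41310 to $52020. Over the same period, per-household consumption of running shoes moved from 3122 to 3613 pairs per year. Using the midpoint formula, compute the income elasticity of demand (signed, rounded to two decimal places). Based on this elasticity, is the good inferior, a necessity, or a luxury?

%ΔQ = (3613 − 3122)/[( 3122 + 3613)/2] = 491/3367.5 = 0.145805…
%ΔIncome = (52020 − 41310)/[( 41310 + 52020)/2] = 10710/46665 = 0.229508…
E_income = (491/3367.5) / (10710/46665) = 0.6352…
0 < E_income < 1 ⇒ normal good, necessity.

0.64; necessity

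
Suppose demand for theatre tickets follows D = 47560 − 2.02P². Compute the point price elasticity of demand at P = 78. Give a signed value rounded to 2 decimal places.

dD/dP = −2·2.02·P = -315.12. At P = 78, D = 35270.32.
Ed = (dD/dP)·(P/D) = (-315.12) × (78/35270.32) = -0.6968…

-0.70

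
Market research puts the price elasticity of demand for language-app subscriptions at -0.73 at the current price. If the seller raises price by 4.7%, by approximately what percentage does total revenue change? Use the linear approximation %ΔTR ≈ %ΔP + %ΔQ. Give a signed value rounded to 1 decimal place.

%ΔQ ≈ Ed × %ΔP = (-0.73) × (+4.7%) = -3.4310%
%ΔTR ≈ %ΔP + %ΔQ = (+4.7%) + (-3.4310%) = +1.2690%

+1.3%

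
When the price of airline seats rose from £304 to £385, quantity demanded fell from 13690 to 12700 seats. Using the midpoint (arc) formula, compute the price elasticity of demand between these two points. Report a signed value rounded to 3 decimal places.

-0.319

%ΔQ = (12700 − 13690) / [(13690 + 12700)/2] = -990/13195 = -0.075028…
%ΔP = (385 − 304) / [(304 + 385)/2] = 81/344.5 = 0.235123…
Arc Ed = %ΔQ / %ΔP = (-990/13195) / (81/344.5) = -0.31910…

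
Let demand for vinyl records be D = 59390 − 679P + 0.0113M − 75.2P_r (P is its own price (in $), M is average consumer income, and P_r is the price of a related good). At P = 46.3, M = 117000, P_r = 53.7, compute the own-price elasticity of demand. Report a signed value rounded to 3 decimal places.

-1.246

At the given values, D = 59390 − 679(46.3) + 0.0113(117000) − 75.2(53.7) = 25236.16.
∂D/∂P = −679.
E = (-679) × (46.3/25236.16) = -1.24574…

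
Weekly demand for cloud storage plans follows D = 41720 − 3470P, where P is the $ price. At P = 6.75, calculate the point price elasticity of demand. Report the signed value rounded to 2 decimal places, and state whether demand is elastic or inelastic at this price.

-1.28; elastic

dD/dP = −3470. At P = 6.75, D = 41720 − 3470(6.75) = 18297.5.
Ed = (dD/dP)·(P/D) = −3470 × (6.75/18297.5) = -1.2800…
|Ed| = 1.28 > 1, so demand is elastic.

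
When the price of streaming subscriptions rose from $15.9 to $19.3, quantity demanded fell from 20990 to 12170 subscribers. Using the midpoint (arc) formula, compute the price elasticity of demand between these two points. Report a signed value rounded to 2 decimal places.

-2.75

%ΔQ = (12170 − 20990) / [(20990 + 12170)/2] = -8820/16580 = -0.531966…
%ΔP = (19.3 − 15.9) / [(15.9 + 19.3)/2] = 3.4/17.6 = 0.193181…
Arc Ed = %ΔQ / %ΔP = (-8820/16580) / (3.4/17.6) = -2.7537…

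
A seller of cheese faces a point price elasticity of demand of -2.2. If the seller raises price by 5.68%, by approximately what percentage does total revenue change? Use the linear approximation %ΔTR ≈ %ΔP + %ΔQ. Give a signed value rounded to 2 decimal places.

%ΔQ ≈ Ed × %ΔP = (-2.2) × (+5.68%) = -12.4960%
%ΔTR ≈ %ΔP + %ΔQ = (+5.68%) + (-12.4960%) = -6.8160%

-6.82%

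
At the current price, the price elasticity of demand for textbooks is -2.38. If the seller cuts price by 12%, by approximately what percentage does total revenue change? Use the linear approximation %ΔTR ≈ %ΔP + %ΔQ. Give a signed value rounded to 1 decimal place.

%ΔQ ≈ Ed × %ΔP = (-2.38) × (-12%) = +28.5600%
%ΔTR ≈ %ΔP + %ΔQ = (-12%) + (+28.5600%) = +16.5600%

+16.6%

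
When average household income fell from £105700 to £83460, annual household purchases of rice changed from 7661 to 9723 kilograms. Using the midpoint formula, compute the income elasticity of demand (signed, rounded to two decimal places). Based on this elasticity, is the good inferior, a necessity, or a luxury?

%ΔQ = (9723 − 7661)/[( 7661 + 9723)/2] = 2062/8692 = 0.237229…
%ΔIncome = (83460 − 105700)/[( 105700 + 83460)/2] = -22240/94580 = -0.235144…
E_income = (2062/8692) / (-22240/94580) = -1.0088…
E_income < 0 ⇒ inferior good.

-1.01; inferior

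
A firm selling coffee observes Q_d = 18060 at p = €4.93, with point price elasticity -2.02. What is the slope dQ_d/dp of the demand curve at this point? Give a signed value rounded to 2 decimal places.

-7399.84

Ed = (dQ_d/dp)·(p/Q_d) ⇒ dQ_d/dp = Ed·Q_d/p = (-2.02)·18060/4.93 = -7399.8377…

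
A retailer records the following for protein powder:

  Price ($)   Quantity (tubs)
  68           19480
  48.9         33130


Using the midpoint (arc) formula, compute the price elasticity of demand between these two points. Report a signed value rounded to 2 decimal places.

%ΔQ = (33130 − 19480) / [(19480 + 33130)/2] = 13650/26305 = 0.518912…
%ΔP = (48.9 − 68) / [(68 + 48.9)/2] = -19.1/58.45 = -0.326775…
Arc Ed = %ΔQ / %ΔP = (13650/26305) / (-19.1/58.45) = -1.5879…

-1.59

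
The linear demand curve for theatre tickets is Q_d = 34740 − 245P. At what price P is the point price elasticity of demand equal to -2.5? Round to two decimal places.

Ed = −245P/(34740 − 245P). Set this equal to -2.5:
245P = 2.5·(34740 − 245P) ⇒ 245P(1 + 2.5) = 2.5·34740
P = 2.5·34740 / (245·3.5) = 101.2827…

101.28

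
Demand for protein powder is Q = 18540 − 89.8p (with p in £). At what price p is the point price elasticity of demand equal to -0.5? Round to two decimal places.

68.82

Ed = −89.8p/(18540 − 89.8p). Set this equal to -0.5:
89.8p = 0.5·(18540 − 89.8p) ⇒ 89.8p(1 + 0.5) = 0.5·18540
p = 0.5·18540 / (89.8·1.5) = 68.8195…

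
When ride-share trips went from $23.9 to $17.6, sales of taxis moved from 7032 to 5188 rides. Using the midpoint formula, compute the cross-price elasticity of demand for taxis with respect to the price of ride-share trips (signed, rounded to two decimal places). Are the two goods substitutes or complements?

%ΔQ_{taxis} = (5188 − 7032)/avg = -1844/6110 = -0.301800…
%ΔP_{ride-share trips} = (17.6 − 23.9)/avg = -6.3/20.75 = -0.303614…
E_cross = (-1844/6110) / (-6.3/20.75) = 0.9940…
E_cross > 0 ⇒ the goods are substitutes.

0.99; substitutes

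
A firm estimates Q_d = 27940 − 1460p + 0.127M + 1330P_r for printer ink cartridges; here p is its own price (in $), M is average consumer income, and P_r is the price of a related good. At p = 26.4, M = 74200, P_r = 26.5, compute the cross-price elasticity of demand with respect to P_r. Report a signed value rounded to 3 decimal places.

1.035

At the given values, Q_d = 27940 − 1460(26.4) + 0.127(74200) + 1330(26.5) = 34064.4.
∂Q_d/∂P_r = 1330.
E = (1330) × (26.5/34064.4) = 1.03465…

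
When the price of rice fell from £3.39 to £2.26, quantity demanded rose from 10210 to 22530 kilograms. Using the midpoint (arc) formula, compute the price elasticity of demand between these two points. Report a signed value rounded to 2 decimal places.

%ΔQ = (22530 − 10210) / [(10210 + 22530)/2] = 12320/16370 = 0.752596…
%ΔP = (2.26 − 3.39) / [(3.39 + 2.26)/2] = -1.13/2.825 = -0.4
Arc Ed = %ΔQ / %ΔP = (12320/16370) / (-1.13/2.825) = -1.8814…

-1.88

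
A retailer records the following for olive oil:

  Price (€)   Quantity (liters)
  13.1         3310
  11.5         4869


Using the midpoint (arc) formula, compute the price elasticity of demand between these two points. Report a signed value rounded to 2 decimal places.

-2.93

%ΔQ = (4869 − 3310) / [(3310 + 4869)/2] = 1559/4089.5 = 0.381220…
%ΔP = (11.5 − 13.1) / [(13.1 + 11.5)/2] = -1.6/12.3 = -0.130081…
Arc Ed = %ΔQ / %ΔP = (1559/4089.5) / (-1.6/12.3) = -2.9306…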